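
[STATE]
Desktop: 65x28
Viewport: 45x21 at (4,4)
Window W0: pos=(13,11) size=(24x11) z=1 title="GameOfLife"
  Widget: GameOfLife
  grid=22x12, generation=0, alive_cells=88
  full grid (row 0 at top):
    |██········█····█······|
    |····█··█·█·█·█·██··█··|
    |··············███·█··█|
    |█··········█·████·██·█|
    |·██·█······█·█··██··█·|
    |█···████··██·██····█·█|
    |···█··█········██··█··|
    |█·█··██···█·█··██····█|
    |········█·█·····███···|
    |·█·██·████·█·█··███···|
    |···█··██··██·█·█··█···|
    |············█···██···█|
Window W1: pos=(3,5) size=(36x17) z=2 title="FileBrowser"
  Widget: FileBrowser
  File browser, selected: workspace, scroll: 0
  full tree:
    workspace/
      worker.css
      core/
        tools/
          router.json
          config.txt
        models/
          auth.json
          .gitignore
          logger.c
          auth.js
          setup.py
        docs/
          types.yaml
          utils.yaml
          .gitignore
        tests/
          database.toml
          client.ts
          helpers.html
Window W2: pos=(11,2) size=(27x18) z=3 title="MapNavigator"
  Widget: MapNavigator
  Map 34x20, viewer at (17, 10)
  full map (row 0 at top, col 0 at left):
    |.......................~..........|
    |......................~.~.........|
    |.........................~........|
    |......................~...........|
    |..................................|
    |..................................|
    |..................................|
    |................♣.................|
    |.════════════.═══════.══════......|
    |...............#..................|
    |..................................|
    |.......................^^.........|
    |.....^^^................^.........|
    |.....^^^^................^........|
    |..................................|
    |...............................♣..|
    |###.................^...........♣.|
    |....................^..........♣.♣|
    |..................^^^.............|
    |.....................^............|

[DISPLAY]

       ┠─────────────────────────┨           
━━━━━━━┃.................~.......┃┓          
 FileBr┃.........................┃┃          
───────┃.........................┃┨          
> [-] w┃.........................┃┃          
    wor┃...........♣.............┃┃          
    [+]┃════════.═══════.══════..┃┃          
       ┃..........#..............┃┃          
       ┃............@............┃┃          
       ┃..................^^.....┃┃          
       ┃^^^................^.....┃┃          
       ┃^^^^................^....┃┃          
       ┃.........................┃┃          
       ┃.........................┃┃          
       ┃...............^.........┃┃          
       ┗━━━━━━━━━━━━━━━━━━━━━━━━━┛┃          
                                  ┃          
━━━━━━━━━━━━━━━━━━━━━━━━━━━━━━━━━━┛          
                                             
                                             
                                             


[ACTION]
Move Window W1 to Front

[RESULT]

       ┠─────────────────────────┨           
━━━━━━━━━━━━━━━━━━━━━━━━━━━━━━━━━━┓          
 FileBrowser                      ┃          
──────────────────────────────────┨          
> [-] workspace/                  ┃          
    worker.css                    ┃          
    [+] core/                     ┃          
                                  ┃          
                                  ┃          
                                  ┃          
                                  ┃          
                                  ┃          
                                  ┃          
                                  ┃          
                                  ┃          
                                  ┃          
                                  ┃          
━━━━━━━━━━━━━━━━━━━━━━━━━━━━━━━━━━┛          
                                             
                                             
                                             


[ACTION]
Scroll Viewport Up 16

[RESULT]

                                             
                                             
       ┏━━━━━━━━━━━━━━━━━━━━━━━━━┓           
       ┃ MapNavigator            ┃           
       ┠─────────────────────────┨           
━━━━━━━━━━━━━━━━━━━━━━━━━━━━━━━━━━┓          
 FileBrowser                      ┃          
──────────────────────────────────┨          
> [-] workspace/                  ┃          
    worker.css                    ┃          
    [+] core/                     ┃          
                                  ┃          
                                  ┃          
                                  ┃          
                                  ┃          
                                  ┃          
                                  ┃          
                                  ┃          
                                  ┃          
                                  ┃          
                                  ┃          


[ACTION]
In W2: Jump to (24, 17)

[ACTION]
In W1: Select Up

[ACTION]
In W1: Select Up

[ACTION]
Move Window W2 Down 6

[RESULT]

                                             
                                             
                                             
                                             
                                             
━━━━━━━━━━━━━━━━━━━━━━━━━━━━━━━━━━┓          
 FileBrowser                      ┃          
──────────────────────────────────┨          
> [-] workspace/                  ┃          
    worker.css                    ┃          
    [+] core/                     ┃          
                                  ┃          
                                  ┃          
                                  ┃          
                                  ┃          
                                  ┃          
                                  ┃          
                                  ┃          
                                  ┃          
                                  ┃          
                                  ┃          


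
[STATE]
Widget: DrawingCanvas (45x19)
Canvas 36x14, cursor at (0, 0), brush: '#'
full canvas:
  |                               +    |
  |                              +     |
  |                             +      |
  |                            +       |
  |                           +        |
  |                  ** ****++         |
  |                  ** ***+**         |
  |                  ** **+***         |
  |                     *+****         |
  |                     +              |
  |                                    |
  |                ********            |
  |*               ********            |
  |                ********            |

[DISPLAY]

+                              +             
                              +              
                             +               
                            +                
                           +                 
                  ** ****++                  
                  ** ***+**                  
                  ** **+***                  
                     *+****                  
                     +                       
                                             
                ********                     
*               ********                     
                ********                     
                                             
                                             
                                             
                                             
                                             


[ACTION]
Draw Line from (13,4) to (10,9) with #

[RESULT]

+                              +             
                              +              
                             +               
                            +                
                           +                 
                  ** ****++                  
                  ** ***+**                  
                  ** **+***                  
                     *+****                  
                     +                       
         #                                   
       ##       ********                     
*    ##         ********                     
    #           ********                     
                                             
                                             
                                             
                                             
                                             


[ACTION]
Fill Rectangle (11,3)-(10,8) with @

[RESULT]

+                              +             
                              +              
                             +               
                            +                
                           +                 
                  ** ****++                  
                  ** ***+**                  
                  ** **+***                  
                     *+****                  
                     +                       
   @@@@@@#                                   
   @@@@@@       ********                     
*    ##         ********                     
    #           ********                     
                                             
                                             
                                             
                                             
                                             


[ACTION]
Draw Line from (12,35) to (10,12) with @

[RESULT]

+                              +             
                              +              
                             +               
                            +                
                           +                 
                  ** ****++                  
                  ** ***+**                  
                  ** **+***                  
                     *+****                  
                     +                       
   @@@@@@#  @@@@@@                           
   @@@@@@       **@@@@@@@@@@@@               
*    ##         ********      @@@@@@         
    #           ********                     
                                             
                                             
                                             
                                             
                                             


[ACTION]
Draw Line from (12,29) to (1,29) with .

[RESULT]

+                              +             
                             .+              
                             .               
                            +.               
                           + .               
                  ** ****++  .               
                  ** ***+**  .               
                  ** **+***  .               
                     *+****  .               
                     +       .               
   @@@@@@#  @@@@@@           .               
   @@@@@@       **@@@@@@@@@@@.               
*    ##         ********     .@@@@@@         
    #           ********                     
                                             
                                             
                                             
                                             
                                             


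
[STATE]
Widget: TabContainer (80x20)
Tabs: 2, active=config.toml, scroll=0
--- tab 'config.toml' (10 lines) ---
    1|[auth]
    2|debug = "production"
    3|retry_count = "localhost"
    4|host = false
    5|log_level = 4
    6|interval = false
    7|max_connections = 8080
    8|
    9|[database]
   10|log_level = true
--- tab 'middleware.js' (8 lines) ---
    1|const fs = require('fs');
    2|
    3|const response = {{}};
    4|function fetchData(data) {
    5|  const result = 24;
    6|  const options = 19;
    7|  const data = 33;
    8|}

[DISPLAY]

[config.toml]│ middleware.js                                                    
────────────────────────────────────────────────────────────────────────────────
[auth]                                                                          
debug = "production"                                                            
retry_count = "localhost"                                                       
host = false                                                                    
log_level = 4                                                                   
interval = false                                                                
max_connections = 8080                                                          
                                                                                
[database]                                                                      
log_level = true                                                                
                                                                                
                                                                                
                                                                                
                                                                                
                                                                                
                                                                                
                                                                                
                                                                                


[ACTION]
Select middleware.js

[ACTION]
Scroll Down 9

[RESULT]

 config.toml │[middleware.js]                                                   
────────────────────────────────────────────────────────────────────────────────
}                                                                               
                                                                                
                                                                                
                                                                                
                                                                                
                                                                                
                                                                                
                                                                                
                                                                                
                                                                                
                                                                                
                                                                                
                                                                                
                                                                                
                                                                                
                                                                                
                                                                                
                                                                                


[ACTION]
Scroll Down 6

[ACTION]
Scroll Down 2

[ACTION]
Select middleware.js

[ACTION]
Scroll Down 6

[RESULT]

 config.toml │[middleware.js]                                                   
────────────────────────────────────────────────────────────────────────────────
  const data = 33;                                                              
}                                                                               
                                                                                
                                                                                
                                                                                
                                                                                
                                                                                
                                                                                
                                                                                
                                                                                
                                                                                
                                                                                
                                                                                
                                                                                
                                                                                
                                                                                
                                                                                
                                                                                


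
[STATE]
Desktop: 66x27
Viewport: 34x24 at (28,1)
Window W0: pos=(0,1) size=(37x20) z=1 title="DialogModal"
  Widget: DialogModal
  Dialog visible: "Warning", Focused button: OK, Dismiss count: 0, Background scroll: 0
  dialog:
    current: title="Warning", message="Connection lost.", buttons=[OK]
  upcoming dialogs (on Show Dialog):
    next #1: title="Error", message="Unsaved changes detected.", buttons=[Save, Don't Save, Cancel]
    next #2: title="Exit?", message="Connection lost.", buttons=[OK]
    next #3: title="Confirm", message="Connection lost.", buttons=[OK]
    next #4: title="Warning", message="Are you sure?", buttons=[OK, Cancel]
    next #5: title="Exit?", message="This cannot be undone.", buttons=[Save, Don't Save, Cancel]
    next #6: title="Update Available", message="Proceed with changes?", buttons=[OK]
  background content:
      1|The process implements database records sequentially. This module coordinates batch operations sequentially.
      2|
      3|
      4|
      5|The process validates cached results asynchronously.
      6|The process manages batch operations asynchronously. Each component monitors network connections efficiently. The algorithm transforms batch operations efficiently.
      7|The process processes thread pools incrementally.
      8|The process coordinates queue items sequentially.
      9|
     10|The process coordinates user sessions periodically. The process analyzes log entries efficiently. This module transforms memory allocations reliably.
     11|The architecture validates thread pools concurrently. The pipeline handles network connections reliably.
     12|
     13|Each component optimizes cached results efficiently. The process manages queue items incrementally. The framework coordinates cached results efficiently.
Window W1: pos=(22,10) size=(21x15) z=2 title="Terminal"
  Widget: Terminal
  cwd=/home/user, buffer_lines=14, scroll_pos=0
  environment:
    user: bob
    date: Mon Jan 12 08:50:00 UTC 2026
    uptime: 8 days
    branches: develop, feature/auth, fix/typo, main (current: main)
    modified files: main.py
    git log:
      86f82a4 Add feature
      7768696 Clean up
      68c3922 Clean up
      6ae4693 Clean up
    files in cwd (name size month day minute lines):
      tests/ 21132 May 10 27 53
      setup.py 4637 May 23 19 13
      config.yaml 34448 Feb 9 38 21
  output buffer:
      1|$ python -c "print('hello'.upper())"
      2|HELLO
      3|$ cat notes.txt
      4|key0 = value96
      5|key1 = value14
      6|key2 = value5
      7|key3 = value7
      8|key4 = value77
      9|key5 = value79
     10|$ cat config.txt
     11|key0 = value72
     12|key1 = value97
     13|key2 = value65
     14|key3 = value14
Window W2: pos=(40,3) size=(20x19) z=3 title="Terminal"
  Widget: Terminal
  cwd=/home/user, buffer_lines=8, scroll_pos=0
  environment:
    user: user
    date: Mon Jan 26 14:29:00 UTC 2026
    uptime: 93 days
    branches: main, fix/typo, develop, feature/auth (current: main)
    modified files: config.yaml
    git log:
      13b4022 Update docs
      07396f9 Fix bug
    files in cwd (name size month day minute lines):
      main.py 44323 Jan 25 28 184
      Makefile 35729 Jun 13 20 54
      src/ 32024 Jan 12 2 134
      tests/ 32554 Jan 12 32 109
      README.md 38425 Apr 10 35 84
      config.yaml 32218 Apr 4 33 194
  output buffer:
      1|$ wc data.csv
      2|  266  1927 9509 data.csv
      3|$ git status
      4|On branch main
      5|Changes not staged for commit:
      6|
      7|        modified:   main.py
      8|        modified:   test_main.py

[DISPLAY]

━━━━━━━━┓                         
        ┃                         
────────┨   ┏━━━━━━━━━━━━━━━━━━┓  
base rec┃   ┃ Terminal         ┃  
        ┃   ┠──────────────────┨  
        ┃   ┃$ wc data.csv     ┃  
        ┃   ┃  266  1927 9509 d┃  
d result┃   ┃$ git status      ┃  
peration┃   ┃On branch main    ┃  
━━━━━━━━━━━━┃Changes not staged┃  
inal        ┃                  ┃  
────────────┃        modified: ┃  
hon -c "prin┃        modified: ┃  
            ┃$ █               ┃  
 notes.txt  ┃                  ┃  
= value96   ┃                  ┃  
= value14   ┃                  ┃  
= value5    ┃                  ┃  
= value7    ┃                  ┃  
= value77   ┃                  ┃  
= value79   ┗━━━━━━━━━━━━━━━━━━┛  
 config.txt   ┃                   
= value72     ┃                   
━━━━━━━━━━━━━━┛                   


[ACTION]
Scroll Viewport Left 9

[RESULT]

━━━━━━━━━━━━━━━━━┓                
                 ┃                
─────────────────┨   ┏━━━━━━━━━━━━
ents database rec┃   ┃ Terminal   
                 ┃   ┠────────────
                 ┃   ┃$ wc data.cs
                 ┃   ┃  266  1927 
tes cached result┃   ┃$ git status
────────┐peration┃   ┃On branch ma
ng ┏━━━━━━━━━━━━━━━━━┃Changes not 
n l┃ Terminal        ┃            
]  ┠─────────────────┃        modi
───┃$ python -c "prin┃        modi
ali┃HELLO            ┃$ █         
   ┃$ cat notes.txt  ┃            
imi┃key0 = value96   ┃            
   ┃key1 = value14   ┃            
   ┃key2 = value5    ┃            
   ┃key3 = value7    ┃            
━━━┃key4 = value77   ┃            
   ┃key5 = value79   ┗━━━━━━━━━━━━
   ┃$ cat config.txt   ┃          
   ┃key0 = value72     ┃          
   ┗━━━━━━━━━━━━━━━━━━━┛          


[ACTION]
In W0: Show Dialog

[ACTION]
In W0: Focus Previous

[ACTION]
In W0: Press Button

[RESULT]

━━━━━━━━━━━━━━━━━┓                
                 ┃                
─────────────────┨   ┏━━━━━━━━━━━━
ents database rec┃   ┃ Terminal   
                 ┃   ┠────────────
                 ┃   ┃$ wc data.cs
                 ┃   ┃  266  1927 
tes cached result┃   ┃$ git status
s batch operation┃   ┃On branch ma
ses┏━━━━━━━━━━━━━━━━━┃Changes not 
nat┃ Terminal        ┃            
   ┠─────────────────┃        modi
nat┃$ python -c "prin┃        modi
ali┃HELLO            ┃$ █         
   ┃$ cat notes.txt  ┃            
imi┃key0 = value96   ┃            
   ┃key1 = value14   ┃            
   ┃key2 = value5    ┃            
   ┃key3 = value7    ┃            
━━━┃key4 = value77   ┃            
   ┃key5 = value79   ┗━━━━━━━━━━━━
   ┃$ cat config.txt   ┃          
   ┃key0 = value72     ┃          
   ┗━━━━━━━━━━━━━━━━━━━┛          


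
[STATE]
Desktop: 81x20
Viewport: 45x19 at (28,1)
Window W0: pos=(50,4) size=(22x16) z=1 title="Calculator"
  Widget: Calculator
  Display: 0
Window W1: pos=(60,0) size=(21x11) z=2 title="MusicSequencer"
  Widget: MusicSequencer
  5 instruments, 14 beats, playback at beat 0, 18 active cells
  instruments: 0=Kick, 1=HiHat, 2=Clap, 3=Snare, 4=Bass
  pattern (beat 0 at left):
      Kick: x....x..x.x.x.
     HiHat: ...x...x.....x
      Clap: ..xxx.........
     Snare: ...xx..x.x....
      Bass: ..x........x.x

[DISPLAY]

                                ┃ MusicSequen
                                ┠────────────
                                ┃      ▼12345
                      ┏━━━━━━━━━┃  Kick█····█
                      ┃ Calculat┃ HiHat···█··
                      ┠─────────┃  Clap··███·
                      ┃         ┃ Snare···██·
                      ┃┌───┬───┬┃  Bass··█···
                      ┃│ 7 │ 8 │┃            
                      ┃├───┼───┼┗━━━━━━━━━━━━
                      ┃│ 4 │ 5 │ 6 │ × │   ┃ 
                      ┃├───┼───┼───┼───┤   ┃ 
                      ┃│ 1 │ 2 │ 3 │ - │   ┃ 
                      ┃├───┼───┼───┼───┤   ┃ 
                      ┃│ 0 │ . │ = │ + │   ┃ 
                      ┃├───┼───┼───┼───┤   ┃ 
                      ┃│ C │ MC│ MR│ M+│   ┃ 
                      ┃└───┴───┴───┴───┘   ┃ 
                      ┗━━━━━━━━━━━━━━━━━━━━┛ 


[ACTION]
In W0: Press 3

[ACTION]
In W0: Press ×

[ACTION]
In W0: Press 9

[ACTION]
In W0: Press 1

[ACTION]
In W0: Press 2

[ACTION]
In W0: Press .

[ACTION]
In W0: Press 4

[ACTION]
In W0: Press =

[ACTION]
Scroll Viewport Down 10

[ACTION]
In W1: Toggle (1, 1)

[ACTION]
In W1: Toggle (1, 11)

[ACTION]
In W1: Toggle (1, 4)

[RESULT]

                                ┃ MusicSequen
                                ┠────────────
                                ┃      ▼12345
                      ┏━━━━━━━━━┃  Kick█····█
                      ┃ Calculat┃ HiHat·█·██·
                      ┠─────────┃  Clap··███·
                      ┃         ┃ Snare···██·
                      ┃┌───┬───┬┃  Bass··█···
                      ┃│ 7 │ 8 │┃            
                      ┃├───┼───┼┗━━━━━━━━━━━━
                      ┃│ 4 │ 5 │ 6 │ × │   ┃ 
                      ┃├───┼───┼───┼───┤   ┃ 
                      ┃│ 1 │ 2 │ 3 │ - │   ┃ 
                      ┃├───┼───┼───┼───┤   ┃ 
                      ┃│ 0 │ . │ = │ + │   ┃ 
                      ┃├───┼───┼───┼───┤   ┃ 
                      ┃│ C │ MC│ MR│ M+│   ┃ 
                      ┃└───┴───┴───┴───┘   ┃ 
                      ┗━━━━━━━━━━━━━━━━━━━━┛ 


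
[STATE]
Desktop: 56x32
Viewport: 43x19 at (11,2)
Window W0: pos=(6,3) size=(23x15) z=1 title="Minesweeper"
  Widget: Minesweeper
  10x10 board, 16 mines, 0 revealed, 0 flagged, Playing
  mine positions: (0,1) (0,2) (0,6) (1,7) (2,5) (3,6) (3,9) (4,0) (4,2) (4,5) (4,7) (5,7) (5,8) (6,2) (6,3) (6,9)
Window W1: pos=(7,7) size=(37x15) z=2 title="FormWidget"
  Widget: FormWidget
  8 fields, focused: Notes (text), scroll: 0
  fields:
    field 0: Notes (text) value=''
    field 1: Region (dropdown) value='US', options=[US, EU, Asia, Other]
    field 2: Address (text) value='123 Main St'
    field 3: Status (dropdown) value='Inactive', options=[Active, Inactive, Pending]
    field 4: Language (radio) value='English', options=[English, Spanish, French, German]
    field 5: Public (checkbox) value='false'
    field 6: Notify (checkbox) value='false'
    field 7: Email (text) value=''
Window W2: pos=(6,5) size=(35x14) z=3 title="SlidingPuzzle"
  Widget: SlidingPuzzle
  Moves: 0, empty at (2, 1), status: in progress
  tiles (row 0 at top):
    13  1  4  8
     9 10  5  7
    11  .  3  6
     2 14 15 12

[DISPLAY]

                                           
━━━━━━━━━━━━━━━━━┓                         
esweeper         ┃                         
━━━━━━━━━━━━━━━━━━━━━━━━━━━━━┓             
dingPuzzle                   ┃             
─────────────────────────────┨━━┓          
─┬────┬────┬────┐            ┃  ┃          
 │  1 │  4 │  8 │            ┃──┨          
─┼────┼────┼────┤            ┃ ]┃          
 │ 10 │  5 │  7 │            ┃▼]┃          
─┼────┼────┼────┤            ┃ ]┃          
 │    │  3 │  6 │            ┃▼]┃          
─┼────┼────┼────┤            ┃an┃          
 │ 14 │ 15 │ 12 │            ┃  ┃          
─┴────┴────┴────┘            ┃  ┃          
s: 0                         ┃ ]┃          
━━━━━━━━━━━━━━━━━━━━━━━━━━━━━┛  ┃          
                                ┃          
                                ┃          


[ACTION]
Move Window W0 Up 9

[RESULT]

─────────────────┨                         
■■■■■■           ┃                         
■■■■■■           ┃                         
━━━━━━━━━━━━━━━━━━━━━━━━━━━━━┓             
dingPuzzle                   ┃             
─────────────────────────────┨━━┓          
─┬────┬────┬────┐            ┃  ┃          
 │  1 │  4 │  8 │            ┃──┨          
─┼────┼────┼────┤            ┃ ]┃          
 │ 10 │  5 │  7 │            ┃▼]┃          
─┼────┼────┼────┤            ┃ ]┃          
 │    │  3 │  6 │            ┃▼]┃          
─┼────┼────┼────┤            ┃an┃          
 │ 14 │ 15 │ 12 │            ┃  ┃          
─┴────┴────┴────┘            ┃  ┃          
s: 0                         ┃ ]┃          
━━━━━━━━━━━━━━━━━━━━━━━━━━━━━┛  ┃          
                                ┃          
                                ┃          


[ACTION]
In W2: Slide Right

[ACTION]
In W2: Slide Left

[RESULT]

─────────────────┨                         
■■■■■■           ┃                         
■■■■■■           ┃                         
━━━━━━━━━━━━━━━━━━━━━━━━━━━━━┓             
dingPuzzle                   ┃             
─────────────────────────────┨━━┓          
─┬────┬────┬────┐            ┃  ┃          
 │  1 │  4 │  8 │            ┃──┨          
─┼────┼────┼────┤            ┃ ]┃          
 │ 10 │  5 │  7 │            ┃▼]┃          
─┼────┼────┼────┤            ┃ ]┃          
 │    │  3 │  6 │            ┃▼]┃          
─┼────┼────┼────┤            ┃an┃          
 │ 14 │ 15 │ 12 │            ┃  ┃          
─┴────┴────┴────┘            ┃  ┃          
s: 2                         ┃ ]┃          
━━━━━━━━━━━━━━━━━━━━━━━━━━━━━┛  ┃          
                                ┃          
                                ┃          


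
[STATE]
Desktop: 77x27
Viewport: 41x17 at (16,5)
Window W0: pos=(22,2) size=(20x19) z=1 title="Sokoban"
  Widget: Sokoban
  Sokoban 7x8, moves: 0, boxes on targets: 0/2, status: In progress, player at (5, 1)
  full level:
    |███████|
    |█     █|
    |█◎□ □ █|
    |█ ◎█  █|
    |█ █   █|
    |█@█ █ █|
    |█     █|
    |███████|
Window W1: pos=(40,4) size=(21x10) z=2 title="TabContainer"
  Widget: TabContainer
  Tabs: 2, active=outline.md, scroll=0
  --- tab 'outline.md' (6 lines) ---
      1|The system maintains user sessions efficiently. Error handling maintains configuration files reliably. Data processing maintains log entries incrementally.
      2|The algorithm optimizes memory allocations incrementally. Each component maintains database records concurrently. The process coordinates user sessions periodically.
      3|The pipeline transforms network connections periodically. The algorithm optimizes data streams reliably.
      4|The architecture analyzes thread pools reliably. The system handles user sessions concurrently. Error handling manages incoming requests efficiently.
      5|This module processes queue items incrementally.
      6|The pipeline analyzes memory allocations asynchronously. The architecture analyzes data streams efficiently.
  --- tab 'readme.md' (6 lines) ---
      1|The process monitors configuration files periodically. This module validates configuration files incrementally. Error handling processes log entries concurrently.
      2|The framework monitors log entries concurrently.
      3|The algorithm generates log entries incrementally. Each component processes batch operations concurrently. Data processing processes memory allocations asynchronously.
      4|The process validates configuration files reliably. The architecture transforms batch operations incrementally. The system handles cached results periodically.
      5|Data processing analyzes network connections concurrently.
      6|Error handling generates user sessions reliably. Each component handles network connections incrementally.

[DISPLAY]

      ┃███████          ┃ TabContainer   
      ┃█     █          ┠────────────────
      ┃█◎□ □ █          ┃[outline.md]│ re
      ┃█ ◎█  █          ┃────────────────
      ┃█ █   █          ┃The system maint
      ┃█@█ █ █          ┃The algorithm op
      ┃█     █          ┃The pipeline tra
      ┃███████          ┃The architecture
      ┃Moves: 0  0/2    ┗━━━━━━━━━━━━━━━━
      ┃                  ┃               
      ┃                  ┃               
      ┃                  ┃               
      ┃                  ┃               
      ┃                  ┃               
      ┃                  ┃               
      ┗━━━━━━━━━━━━━━━━━━┛               
                                         


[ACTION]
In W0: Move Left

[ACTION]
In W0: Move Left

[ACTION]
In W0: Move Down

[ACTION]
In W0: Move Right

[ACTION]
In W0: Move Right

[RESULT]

      ┃███████          ┃ TabContainer   
      ┃█     █          ┠────────────────
      ┃█◎□ □ █          ┃[outline.md]│ re
      ┃█ ◎█  █          ┃────────────────
      ┃█ █   █          ┃The system maint
      ┃█ █ █ █          ┃The algorithm op
      ┃█  @  █          ┃The pipeline tra
      ┃███████          ┃The architecture
      ┃Moves: 3  0/2    ┗━━━━━━━━━━━━━━━━
      ┃                  ┃               
      ┃                  ┃               
      ┃                  ┃               
      ┃                  ┃               
      ┃                  ┃               
      ┃                  ┃               
      ┗━━━━━━━━━━━━━━━━━━┛               
                                         


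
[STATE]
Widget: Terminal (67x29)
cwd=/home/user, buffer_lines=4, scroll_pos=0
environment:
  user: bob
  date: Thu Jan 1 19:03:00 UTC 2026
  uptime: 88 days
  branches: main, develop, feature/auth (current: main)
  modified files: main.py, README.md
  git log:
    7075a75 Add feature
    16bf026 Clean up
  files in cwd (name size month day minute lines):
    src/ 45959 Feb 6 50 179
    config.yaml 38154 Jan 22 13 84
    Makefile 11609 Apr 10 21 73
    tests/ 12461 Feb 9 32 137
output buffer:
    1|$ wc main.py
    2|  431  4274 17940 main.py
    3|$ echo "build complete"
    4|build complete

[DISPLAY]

$ wc main.py                                                       
  431  4274 17940 main.py                                          
$ echo "build complete"                                            
build complete                                                     
$ █                                                                
                                                                   
                                                                   
                                                                   
                                                                   
                                                                   
                                                                   
                                                                   
                                                                   
                                                                   
                                                                   
                                                                   
                                                                   
                                                                   
                                                                   
                                                                   
                                                                   
                                                                   
                                                                   
                                                                   
                                                                   
                                                                   
                                                                   
                                                                   
                                                                   


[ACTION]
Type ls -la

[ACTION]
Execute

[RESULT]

$ wc main.py                                                       
  431  4274 17940 main.py                                          
$ echo "build complete"                                            
build complete                                                     
$ ls -la                                                           
drwxr-xr-x  1 bob group    45959 Feb  6 10:50 src/                 
-rw-r--r--  1 bob group    38154 Jan 22 10:13 config.yaml          
-rw-r--r--  1 bob group    11609 Apr 10 10:21 Makefile             
drwxr-xr-x  1 bob group    12461 Feb  9 10:32 tests/               
$ █                                                                
                                                                   
                                                                   
                                                                   
                                                                   
                                                                   
                                                                   
                                                                   
                                                                   
                                                                   
                                                                   
                                                                   
                                                                   
                                                                   
                                                                   
                                                                   
                                                                   
                                                                   
                                                                   
                                                                   


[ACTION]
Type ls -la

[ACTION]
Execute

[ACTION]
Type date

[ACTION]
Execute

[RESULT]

$ wc main.py                                                       
  431  4274 17940 main.py                                          
$ echo "build complete"                                            
build complete                                                     
$ ls -la                                                           
drwxr-xr-x  1 bob group    45959 Feb  6 10:50 src/                 
-rw-r--r--  1 bob group    38154 Jan 22 10:13 config.yaml          
-rw-r--r--  1 bob group    11609 Apr 10 10:21 Makefile             
drwxr-xr-x  1 bob group    12461 Feb  9 10:32 tests/               
$ ls -la                                                           
drwxr-xr-x  1 bob group    45959 Feb  6 10:50 src/                 
-rw-r--r--  1 bob group    38154 Jan 22 10:13 config.yaml          
-rw-r--r--  1 bob group    11609 Apr 10 10:21 Makefile             
drwxr-xr-x  1 bob group    12461 Feb  9 10:32 tests/               
$ date                                                             
Thu Jan 1 19:03:00 UTC 2026                                        
$ █                                                                
                                                                   
                                                                   
                                                                   
                                                                   
                                                                   
                                                                   
                                                                   
                                                                   
                                                                   
                                                                   
                                                                   
                                                                   
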